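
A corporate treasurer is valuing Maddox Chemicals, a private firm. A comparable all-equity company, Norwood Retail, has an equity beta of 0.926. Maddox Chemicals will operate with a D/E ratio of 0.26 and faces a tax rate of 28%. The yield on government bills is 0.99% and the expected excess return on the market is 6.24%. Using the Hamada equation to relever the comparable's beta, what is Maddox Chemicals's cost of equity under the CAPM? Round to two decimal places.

β_L = β_U × [1 + (1 − t)(D/E)] = 0.926 × [1 + (1 − 0.28) × 0.26]
    = 0.926 × [1 + 0.72 × 0.26] = 0.926 × 1.1872 = 1.0993
E(R) = R_f + β_L × MRP = 0.99% + 1.0993 × 6.24% = 7.85%

7.85%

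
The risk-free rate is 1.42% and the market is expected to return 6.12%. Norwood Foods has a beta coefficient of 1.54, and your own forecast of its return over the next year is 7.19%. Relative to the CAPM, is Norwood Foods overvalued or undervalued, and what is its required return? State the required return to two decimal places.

Overvalued; required return 8.66%

MRP = 6.12% − 1.42% = 4.70%
Required return = R_f + β·MRP = 1.42% + 1.54 × 4.70% = 8.66%
Forecast 7.19% < required 8.66% → the stock plots below the SML → overvalued.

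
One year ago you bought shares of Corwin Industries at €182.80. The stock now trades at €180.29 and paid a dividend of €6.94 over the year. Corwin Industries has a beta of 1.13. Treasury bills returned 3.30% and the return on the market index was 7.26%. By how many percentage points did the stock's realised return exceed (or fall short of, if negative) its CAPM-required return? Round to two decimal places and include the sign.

Realised HPR = (P1 + D1 − P0) / P0 = (180.29 + 6.94 − 182.80) / 182.80 = 4.43 / 182.80 = 2.4234%
MRP = 7.26% − 3.30% = 3.96%
CAPM required = R_f + β·MRP = 3.30% + 1.13 × 3.96% = 7.7748%
α = realised − required = 2.4234% − 7.7748% = -5.35%

-5.35%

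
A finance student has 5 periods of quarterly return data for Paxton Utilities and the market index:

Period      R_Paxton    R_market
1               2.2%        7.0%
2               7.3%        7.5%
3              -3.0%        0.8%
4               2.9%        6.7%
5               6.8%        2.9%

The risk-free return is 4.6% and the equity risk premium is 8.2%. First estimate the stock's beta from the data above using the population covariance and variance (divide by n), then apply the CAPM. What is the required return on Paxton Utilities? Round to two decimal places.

10.71%

Mean R_i = (2.2 + 7.3 − 3.0 + 2.9 + 6.8) / 5 = 3.2400%
Mean R_m = (7.0 + 7.5 + 0.8 + 6.7 + 2.9) / 5 = 4.9800%
Σ(R_i − R̄_i)(R_m − R̄_m) = 26.2240  ⇒  Cov = 26.2240 / 5 = 5.2448
Σ(R_m − R̄_m)² = 35.1880  ⇒  Var(R_m) = 35.1880 / 5 = 7.0376
β = Cov / Var(R_m) = 5.2448 / 7.0376 = 0.7453
E(R) = R_f + β × MRP = 4.6% + 0.7453 × 8.2% = 10.71%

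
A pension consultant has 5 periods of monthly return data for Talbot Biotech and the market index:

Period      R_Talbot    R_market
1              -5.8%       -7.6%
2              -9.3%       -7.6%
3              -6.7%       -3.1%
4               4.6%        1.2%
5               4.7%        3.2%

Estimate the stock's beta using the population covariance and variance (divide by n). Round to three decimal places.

Mean R_i = (-5.8 − 9.3 − 6.7 + 4.6 + 4.7) / 5 = -2.5000%
Mean R_m = (-7.6 − 7.6 − 3.1 + 1.2 + 3.2) / 5 = -2.7800%
Σ(R_i − R̄_i)(R_m − R̄_m) = 121.3400  ⇒  Cov = 121.3400 / 5 = 24.2680
Σ(R_m − R̄_m)² = 98.1680  ⇒  Var(R_m) = 98.1680 / 5 = 19.6336
β = Cov / Var(R_m) = 24.2680 / 19.6336 = 1.2360

1.236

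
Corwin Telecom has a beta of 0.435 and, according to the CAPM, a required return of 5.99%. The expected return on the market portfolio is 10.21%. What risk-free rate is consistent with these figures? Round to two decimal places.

E(R) = R_f + β(E(R_m) − R_f) = R_f(1 − β) + β·E(R_m)
5.99% = R_f × (1 − 0.435) + 0.435 × 10.21%
5.99% = R_f × 0.565 + 4.44135%
R_f = (5.99% − 4.44135%) / 0.565 = 2.74%

2.74%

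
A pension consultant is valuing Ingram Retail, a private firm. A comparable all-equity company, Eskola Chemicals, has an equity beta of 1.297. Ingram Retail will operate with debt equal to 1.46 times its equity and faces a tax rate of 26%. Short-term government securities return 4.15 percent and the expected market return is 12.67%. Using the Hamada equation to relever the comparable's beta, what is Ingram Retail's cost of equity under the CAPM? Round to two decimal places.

27.14%

β_L = β_U × [1 + (1 − t)(D/E)] = 1.297 × [1 + (1 − 0.26) × 1.46]
    = 1.297 × [1 + 0.74 × 1.46] = 1.297 × 2.0804 = 2.6983
MRP = 12.67% − 4.15% = 8.52%
E(R) = R_f + β_L × MRP = 4.15% + 2.6983 × 8.52% = 27.14%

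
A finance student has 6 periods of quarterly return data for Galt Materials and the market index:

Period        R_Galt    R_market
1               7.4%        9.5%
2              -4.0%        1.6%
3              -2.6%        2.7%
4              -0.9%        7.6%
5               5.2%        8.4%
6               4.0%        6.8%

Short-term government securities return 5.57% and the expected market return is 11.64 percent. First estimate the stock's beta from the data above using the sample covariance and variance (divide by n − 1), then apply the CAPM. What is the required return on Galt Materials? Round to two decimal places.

13.29%

Mean R_i = (7.4 − 4.0 − 2.6 − 0.9 + 5.2 + 4.0) / 6 = 1.5167%
Mean R_m = (9.5 + 1.6 + 2.7 + 7.6 + 8.4 + 6.8) / 6 = 6.1000%
Σ(R_i − R̄_i)(R_m − R̄_m) = 65.4100  ⇒  Cov = 65.4100 / 5 = 13.0820
Σ(R_m − R̄_m)² = 51.4000  ⇒  Var(R_m) = 51.4000 / 5 = 10.2800
β = Cov / Var(R_m) = 13.0820 / 10.2800 = 1.2726
MRP = 11.64% − 5.57% = 6.07%
E(R) = R_f + β × MRP = 5.57% + 1.2726 × 6.07% = 13.29%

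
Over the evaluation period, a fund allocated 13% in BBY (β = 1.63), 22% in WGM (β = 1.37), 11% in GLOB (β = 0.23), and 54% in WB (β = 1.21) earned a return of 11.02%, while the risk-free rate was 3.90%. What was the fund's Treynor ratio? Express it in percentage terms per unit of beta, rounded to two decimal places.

5.97%

β_P = 0.13×1.63 + 0.22×1.37 + 0.11×0.23 + 0.54×1.21 = 1.1920
Treynor = (R_P − R_f) / β_P = (11.02% − 3.90%) / 1.1920 = 7.12% / 1.1920 = 5.97%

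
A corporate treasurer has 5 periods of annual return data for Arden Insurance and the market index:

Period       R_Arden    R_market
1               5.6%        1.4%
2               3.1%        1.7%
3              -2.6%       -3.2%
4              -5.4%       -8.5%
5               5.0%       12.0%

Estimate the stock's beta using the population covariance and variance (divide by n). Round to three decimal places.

Mean R_i = (5.6 + 3.1 − 2.6 − 5.4 + 5.0) / 5 = 1.1400%
Mean R_m = (1.4 + 1.7 − 3.2 − 8.5 + 12.0) / 5 = 0.6800%
Σ(R_i − R̄_i)(R_m − R̄_m) = 123.4540  ⇒  Cov = 123.4540 / 5 = 24.6908
Σ(R_m − R̄_m)² = 229.0280  ⇒  Var(R_m) = 229.0280 / 5 = 45.8056
β = Cov / Var(R_m) = 24.6908 / 45.8056 = 0.5390

0.539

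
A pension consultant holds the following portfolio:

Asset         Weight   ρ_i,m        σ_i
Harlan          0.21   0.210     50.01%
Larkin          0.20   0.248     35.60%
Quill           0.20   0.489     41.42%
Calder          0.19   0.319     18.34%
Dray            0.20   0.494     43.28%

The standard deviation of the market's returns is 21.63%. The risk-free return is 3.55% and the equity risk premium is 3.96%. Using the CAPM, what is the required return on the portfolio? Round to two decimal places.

6.01%

β_Harlan = 0.210 × 50.01% / 21.63% = 0.4855
β_Larkin = 0.248 × 35.60% / 21.63% = 0.4082
β_Quill = 0.489 × 41.42% / 21.63% = 0.9364
β_Calder = 0.319 × 18.34% / 21.63% = 0.2705
β_Dray = 0.494 × 43.28% / 21.63% = 0.9885
β_P = Σ w_i β_i = 0.21×0.4855 + 0.20×0.4082 + 0.20×0.9364 + 0.19×0.2705 + 0.20×0.9885 = 0.6200
E(R_P) = R_f + β_P × MRP = 3.55% + 0.6200 × 3.96% = 6.01%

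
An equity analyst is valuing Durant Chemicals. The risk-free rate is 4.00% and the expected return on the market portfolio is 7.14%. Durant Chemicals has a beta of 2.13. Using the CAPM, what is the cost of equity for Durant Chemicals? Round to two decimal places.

10.69%

Market risk premium = E(R_m) − R_f = 7.14% − 4.00% = 3.14%
E(R) = R_f + β × MRP = 4.00% + 2.13 × 3.14% = 10.69%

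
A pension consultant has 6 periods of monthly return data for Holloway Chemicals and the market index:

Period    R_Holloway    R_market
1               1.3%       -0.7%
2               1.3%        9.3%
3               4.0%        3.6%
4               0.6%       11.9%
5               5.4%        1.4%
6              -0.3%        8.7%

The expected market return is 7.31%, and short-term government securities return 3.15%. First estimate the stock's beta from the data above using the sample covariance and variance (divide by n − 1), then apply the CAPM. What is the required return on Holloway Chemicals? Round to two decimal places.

Mean R_i = (1.3 + 1.3 + 4.0 + 0.6 + 5.4 − 0.3) / 6 = 2.0500%
Mean R_m = (-0.7 + 9.3 + 3.6 + 11.9 + 1.4 + 8.7) / 6 = 5.7000%
Σ(R_i − R̄_i)(R_m − R̄_m) = -32.4400  ⇒  Cov = -32.4400 / 5 = -6.4880
Σ(R_m − R̄_m)² = 124.2600  ⇒  Var(R_m) = 124.2600 / 5 = 24.8520
β = Cov / Var(R_m) = -6.4880 / 24.8520 = -0.2611
MRP = 7.31% − 3.15% = 4.16%
E(R) = R_f + β × MRP = 3.15% + -0.2611 × 4.16% = 2.06%

2.06%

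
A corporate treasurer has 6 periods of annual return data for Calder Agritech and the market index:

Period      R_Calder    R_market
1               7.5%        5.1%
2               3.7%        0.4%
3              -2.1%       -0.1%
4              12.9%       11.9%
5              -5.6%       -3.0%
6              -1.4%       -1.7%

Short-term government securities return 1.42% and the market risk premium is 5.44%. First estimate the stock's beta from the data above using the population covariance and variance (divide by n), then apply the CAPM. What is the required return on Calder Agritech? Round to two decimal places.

Mean R_i = (7.5 + 3.7 − 2.1 + 12.9 − 5.6 − 1.4) / 6 = 2.5000%
Mean R_m = (5.1 + 0.4 − 0.1 + 11.9 − 3.0 − 1.7) / 6 = 2.1000%
Σ(R_i − R̄_i)(R_m − R̄_m) = 181.1300  ⇒  Cov = 181.1300 / 6 = 30.1883
Σ(R_m − R̄_m)² = 153.2200  ⇒  Var(R_m) = 153.2200 / 6 = 25.5367
β = Cov / Var(R_m) = 30.1883 / 25.5367 = 1.1822
E(R) = R_f + β × MRP = 1.42% + 1.1822 × 5.44% = 7.85%

7.85%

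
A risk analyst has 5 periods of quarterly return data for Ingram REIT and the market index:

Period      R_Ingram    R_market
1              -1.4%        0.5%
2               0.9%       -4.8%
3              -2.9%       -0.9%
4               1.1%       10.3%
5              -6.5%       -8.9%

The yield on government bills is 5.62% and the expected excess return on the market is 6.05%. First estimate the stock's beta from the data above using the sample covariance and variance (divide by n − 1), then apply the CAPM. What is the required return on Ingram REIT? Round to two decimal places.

7.38%

Mean R_i = (-1.4 + 0.9 − 2.9 + 1.1 − 6.5) / 5 = -1.7600%
Mean R_m = (0.5 − 4.8 − 0.9 + 10.3 − 8.9) / 5 = -0.7600%
Σ(R_i − R̄_i)(R_m − R̄_m) = 60.0820  ⇒  Cov = 60.0820 / 4 = 15.0205
Σ(R_m − R̄_m)² = 206.5120  ⇒  Var(R_m) = 206.5120 / 4 = 51.6280
β = Cov / Var(R_m) = 15.0205 / 51.6280 = 0.2909
E(R) = R_f + β × MRP = 5.62% + 0.2909 × 6.05% = 7.38%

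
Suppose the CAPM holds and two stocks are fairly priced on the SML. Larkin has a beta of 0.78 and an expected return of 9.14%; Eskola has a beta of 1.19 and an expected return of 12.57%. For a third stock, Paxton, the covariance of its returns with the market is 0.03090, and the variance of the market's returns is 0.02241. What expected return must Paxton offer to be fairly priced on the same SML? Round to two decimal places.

14.15%

MRP = (12.57% − 9.14%) / (1.19 − 0.78) = 8.3659%
R_f = 9.14% − 0.78 × 8.3659% = 2.6146%
β_Paxton = Cov / Var(R_m) = 0.03090 / 0.02241 = 1.3788
E(R_Paxton) = R_f + β × MRP = 2.6146% + 1.3788 × 8.3659% = 14.15%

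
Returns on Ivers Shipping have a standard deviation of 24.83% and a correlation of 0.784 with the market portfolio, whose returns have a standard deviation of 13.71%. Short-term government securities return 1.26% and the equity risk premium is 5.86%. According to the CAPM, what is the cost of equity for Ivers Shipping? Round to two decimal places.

9.58%

β = ρ × σ_i / σ_m = 0.784 × 24.83% / 13.71% = 1.4199
E(R) = 1.26% + 1.4199 × 5.86% = 9.58%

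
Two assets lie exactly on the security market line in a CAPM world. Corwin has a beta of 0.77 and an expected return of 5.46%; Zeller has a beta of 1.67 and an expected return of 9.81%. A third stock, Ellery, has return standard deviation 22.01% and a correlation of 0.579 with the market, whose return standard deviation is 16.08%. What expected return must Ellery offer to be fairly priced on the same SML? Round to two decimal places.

MRP = (9.81% − 5.46%) / (1.67 − 0.77) = 4.8333%
R_f = 5.46% − 0.77 × 4.8333% = 1.7384%
β_Ellery = ρ·σ_i/σ_m = 0.579 × 22.01 / 16.08 = 0.7925
E(R_Ellery) = R_f + β × MRP = 1.7384% + 0.7925 × 4.8333% = 5.57%

5.57%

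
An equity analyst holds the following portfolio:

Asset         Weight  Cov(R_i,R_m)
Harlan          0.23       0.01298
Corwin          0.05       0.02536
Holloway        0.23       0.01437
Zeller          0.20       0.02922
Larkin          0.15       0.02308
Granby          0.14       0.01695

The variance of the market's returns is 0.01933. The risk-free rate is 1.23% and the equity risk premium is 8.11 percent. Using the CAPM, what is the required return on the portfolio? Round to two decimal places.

β_Harlan = 0.01298 / 0.01933 = 0.6715
β_Corwin = 0.02536 / 0.01933 = 1.3120
β_Holloway = 0.01437 / 0.01933 = 0.7434
β_Zeller = 0.02922 / 0.01933 = 1.5116
β_Larkin = 0.02308 / 0.01933 = 1.1940
β_Granby = 0.01695 / 0.01933 = 0.8769
β_P = Σ w_i β_i = 0.23×0.6715 + 0.05×1.3120 + 0.23×0.7434 + 0.20×1.5116 + 0.15×1.1940 + 0.14×0.8769 = 0.9952
E(R_P) = R_f + β_P × MRP = 1.23% + 0.9952 × 8.11% = 9.30%

9.30%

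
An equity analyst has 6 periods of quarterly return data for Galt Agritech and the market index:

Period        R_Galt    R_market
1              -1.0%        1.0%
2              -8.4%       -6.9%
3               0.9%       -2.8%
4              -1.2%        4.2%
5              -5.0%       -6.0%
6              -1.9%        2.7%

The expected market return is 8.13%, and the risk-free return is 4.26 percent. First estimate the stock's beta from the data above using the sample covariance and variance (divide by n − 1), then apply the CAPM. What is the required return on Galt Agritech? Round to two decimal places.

Mean R_i = (-1.0 − 8.4 + 0.9 − 1.2 − 5.0 − 1.9) / 6 = -2.7667%
Mean R_m = (1.0 − 6.9 − 2.8 + 4.2 − 6.0 + 2.7) / 6 = -1.3000%
Σ(R_i − R̄_i)(R_m − R̄_m) = 52.6900  ⇒  Cov = 52.6900 / 5 = 10.5380
Σ(R_m − R̄_m)² = 107.2400  ⇒  Var(R_m) = 107.2400 / 5 = 21.4480
β = Cov / Var(R_m) = 10.5380 / 21.4480 = 0.4913
MRP = 8.13% − 4.26% = 3.87%
E(R) = R_f + β × MRP = 4.26% + 0.4913 × 3.87% = 6.16%

6.16%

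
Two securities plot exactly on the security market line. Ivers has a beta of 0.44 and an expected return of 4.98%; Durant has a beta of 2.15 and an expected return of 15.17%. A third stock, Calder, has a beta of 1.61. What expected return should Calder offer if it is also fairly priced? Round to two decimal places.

MRP (SML slope) = (15.17% − 4.98%) / (2.15 − 0.44) = 10.19% / 1.71 = 5.9591%
R_f (intercept) = 4.98% − 0.44 × 5.9591% = 2.3580%
E(R_Calder) = R_f + β × MRP = 2.3580% + 1.61 × 5.9591% = 11.95%

11.95%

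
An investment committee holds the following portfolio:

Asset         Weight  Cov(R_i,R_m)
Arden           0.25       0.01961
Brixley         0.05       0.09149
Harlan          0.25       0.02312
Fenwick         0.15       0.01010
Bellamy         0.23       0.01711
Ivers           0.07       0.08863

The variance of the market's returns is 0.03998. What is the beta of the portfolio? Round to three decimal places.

0.673

β_Arden = 0.01961 / 0.03998 = 0.4905
β_Brixley = 0.09149 / 0.03998 = 2.2884
β_Harlan = 0.02312 / 0.03998 = 0.5783
β_Fenwick = 0.01010 / 0.03998 = 0.2526
β_Bellamy = 0.01711 / 0.03998 = 0.4280
β_Ivers = 0.08863 / 0.03998 = 2.2169
β_P = Σ w_i β_i = 0.25×0.4905 + 0.05×2.2884 + 0.25×0.5783 + 0.15×0.2526 + 0.23×0.4280 + 0.07×2.2169 = 0.6731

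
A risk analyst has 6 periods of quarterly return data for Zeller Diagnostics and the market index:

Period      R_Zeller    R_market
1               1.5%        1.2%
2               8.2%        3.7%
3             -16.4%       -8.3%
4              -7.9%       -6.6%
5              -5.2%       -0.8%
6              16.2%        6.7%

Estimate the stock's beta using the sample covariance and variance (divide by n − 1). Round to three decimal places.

Mean R_i = (1.5 + 8.2 − 16.4 − 7.9 − 5.2 + 16.2) / 6 = -0.6000%
Mean R_m = (1.2 + 3.7 − 8.3 − 6.6 − 0.8 + 6.7) / 6 = -0.6833%
Σ(R_i − R̄_i)(R_m − R̄_m) = 330.6400  ⇒  Cov = 330.6400 / 5 = 66.1280
Σ(R_m − R̄_m)² = 170.3083  ⇒  Var(R_m) = 170.3083 / 5 = 34.0617
β = Cov / Var(R_m) = 66.1280 / 34.0617 = 1.9414

1.941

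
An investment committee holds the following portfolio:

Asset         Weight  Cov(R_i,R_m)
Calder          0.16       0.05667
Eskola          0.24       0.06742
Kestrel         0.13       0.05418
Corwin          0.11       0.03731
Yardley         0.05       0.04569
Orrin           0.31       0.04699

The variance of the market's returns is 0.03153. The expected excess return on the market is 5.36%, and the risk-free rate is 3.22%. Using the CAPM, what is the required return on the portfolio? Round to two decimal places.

β_Calder = 0.05667 / 0.03153 = 1.7973
β_Eskola = 0.06742 / 0.03153 = 2.1383
β_Kestrel = 0.05418 / 0.03153 = 1.7184
β_Corwin = 0.03731 / 0.03153 = 1.1833
β_Yardley = 0.04569 / 0.03153 = 1.4491
β_Orrin = 0.04699 / 0.03153 = 1.4903
β_P = Σ w_i β_i = 0.16×1.7973 + 0.24×2.1383 + 0.13×1.7184 + 0.11×1.1833 + 0.05×1.4491 + 0.31×1.4903 = 1.6888
E(R_P) = R_f + β_P × MRP = 3.22% + 1.6888 × 5.36% = 12.27%

12.27%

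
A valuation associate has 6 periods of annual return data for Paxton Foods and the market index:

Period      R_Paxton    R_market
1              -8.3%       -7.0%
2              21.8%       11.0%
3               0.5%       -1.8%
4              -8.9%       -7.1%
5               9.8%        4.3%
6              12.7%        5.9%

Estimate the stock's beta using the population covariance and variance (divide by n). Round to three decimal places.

Mean R_i = (-8.3 + 21.8 + 0.5 − 8.9 + 9.8 + 12.7) / 6 = 4.6000%
Mean R_m = (-7.0 + 11.0 − 1.8 − 7.1 + 4.3 + 5.9) / 6 = 0.8833%
Σ(R_i − R̄_i)(R_m − R̄_m) = 452.8800  ⇒  Cov = 452.8800 / 6 = 75.4800
Σ(R_m − R̄_m)² = 272.2683  ⇒  Var(R_m) = 272.2683 / 6 = 45.3781
β = Cov / Var(R_m) = 75.4800 / 45.3781 = 1.6634

1.663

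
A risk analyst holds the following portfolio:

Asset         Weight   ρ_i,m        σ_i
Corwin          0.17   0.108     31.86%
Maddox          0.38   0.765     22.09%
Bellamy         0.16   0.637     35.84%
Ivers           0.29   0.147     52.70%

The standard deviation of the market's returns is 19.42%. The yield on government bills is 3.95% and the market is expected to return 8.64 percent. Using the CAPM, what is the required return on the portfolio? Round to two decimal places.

β_Corwin = 0.108 × 31.86% / 19.42% = 0.1772
β_Maddox = 0.765 × 22.09% / 19.42% = 0.8702
β_Bellamy = 0.637 × 35.84% / 19.42% = 1.1756
β_Ivers = 0.147 × 52.70% / 19.42% = 0.3989
β_P = Σ w_i β_i = 0.17×0.1772 + 0.38×0.8702 + 0.16×1.1756 + 0.29×0.3989 = 0.6646
MRP = 8.64% − 3.95% = 4.69%
E(R_P) = R_f + β_P × MRP = 3.95% + 0.6646 × 4.69% = 7.07%

7.07%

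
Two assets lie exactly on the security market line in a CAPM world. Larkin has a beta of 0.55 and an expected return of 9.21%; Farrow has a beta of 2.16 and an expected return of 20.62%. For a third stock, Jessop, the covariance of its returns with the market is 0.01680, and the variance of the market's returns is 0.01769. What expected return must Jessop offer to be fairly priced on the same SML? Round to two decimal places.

MRP = (20.62% − 9.21%) / (2.16 − 0.55) = 7.0870%
R_f = 9.21% − 0.55 × 7.0870% = 5.3122%
β_Jessop = Cov / Var(R_m) = 0.01680 / 0.01769 = 0.9497
E(R_Jessop) = R_f + β × MRP = 5.3122% + 0.9497 × 7.0870% = 12.04%

12.04%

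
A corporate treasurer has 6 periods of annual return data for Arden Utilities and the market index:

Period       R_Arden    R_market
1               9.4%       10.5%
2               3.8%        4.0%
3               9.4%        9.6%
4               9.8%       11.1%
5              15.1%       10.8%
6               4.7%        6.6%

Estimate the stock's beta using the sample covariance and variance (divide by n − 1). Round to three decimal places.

Mean R_i = (9.4 + 3.8 + 9.4 + 9.8 + 15.1 + 4.7) / 6 = 8.7000%
Mean R_m = (10.5 + 4.0 + 9.6 + 11.1 + 10.8 + 6.6) / 6 = 8.7667%
Σ(R_i − R̄_i)(R_m − R̄_m) = 49.4000  ⇒  Cov = 49.4000 / 5 = 9.8800
Σ(R_m − R̄_m)² = 40.6933  ⇒  Var(R_m) = 40.6933 / 5 = 8.1387
β = Cov / Var(R_m) = 9.8800 / 8.1387 = 1.2140

1.214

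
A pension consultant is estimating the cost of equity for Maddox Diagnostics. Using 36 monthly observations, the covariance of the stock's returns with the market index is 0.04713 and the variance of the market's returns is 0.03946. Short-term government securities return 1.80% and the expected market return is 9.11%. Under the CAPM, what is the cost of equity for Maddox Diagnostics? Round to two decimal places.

10.53%

β = Cov(R_i, R_m) / Var(R_m) = 0.04713 / 0.03946 = 1.1944
MRP = 9.11% − 1.80% = 7.31%
E(R) = R_f + β × MRP = 1.80% + 1.1944 × 7.31% = 10.53%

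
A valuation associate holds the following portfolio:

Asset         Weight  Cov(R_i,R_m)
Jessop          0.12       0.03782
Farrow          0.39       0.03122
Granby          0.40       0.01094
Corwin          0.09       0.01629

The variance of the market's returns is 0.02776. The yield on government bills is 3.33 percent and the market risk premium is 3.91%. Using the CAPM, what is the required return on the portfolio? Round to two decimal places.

β_Jessop = 0.03782 / 0.02776 = 1.3624
β_Farrow = 0.03122 / 0.02776 = 1.1246
β_Granby = 0.01094 / 0.02776 = 0.3941
β_Corwin = 0.01629 / 0.02776 = 0.5868
β_P = Σ w_i β_i = 0.12×1.3624 + 0.39×1.1246 + 0.40×0.3941 + 0.09×0.5868 = 0.8125
E(R_P) = R_f + β_P × MRP = 3.33% + 0.8125 × 3.91% = 6.51%

6.51%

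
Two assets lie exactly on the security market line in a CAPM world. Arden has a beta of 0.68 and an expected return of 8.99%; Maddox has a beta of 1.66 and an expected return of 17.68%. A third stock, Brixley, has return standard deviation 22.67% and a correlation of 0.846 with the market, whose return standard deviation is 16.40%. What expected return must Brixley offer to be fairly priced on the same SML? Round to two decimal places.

13.33%

MRP = (17.68% − 8.99%) / (1.66 − 0.68) = 8.8673%
R_f = 8.99% − 0.68 × 8.8673% = 2.9602%
β_Brixley = ρ·σ_i/σ_m = 0.846 × 22.67 / 16.40 = 1.1694
E(R_Brixley) = R_f + β × MRP = 2.9602% + 1.1694 × 8.8673% = 13.33%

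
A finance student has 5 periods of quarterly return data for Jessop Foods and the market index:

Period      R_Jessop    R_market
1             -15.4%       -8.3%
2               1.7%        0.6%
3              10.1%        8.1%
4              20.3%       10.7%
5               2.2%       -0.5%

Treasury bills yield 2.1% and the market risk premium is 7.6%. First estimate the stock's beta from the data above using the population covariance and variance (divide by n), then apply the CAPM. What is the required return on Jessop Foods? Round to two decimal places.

15.04%

Mean R_i = (-15.4 + 1.7 + 10.1 + 20.3 + 2.2) / 5 = 3.7800%
Mean R_m = (-8.3 + 0.6 + 8.1 + 10.7 − 0.5) / 5 = 2.1200%
Σ(R_i − R̄_i)(R_m − R̄_m) = 386.6920  ⇒  Cov = 386.6920 / 5 = 77.3384
Σ(R_m − R̄_m)² = 227.1280  ⇒  Var(R_m) = 227.1280 / 5 = 45.4256
β = Cov / Var(R_m) = 77.3384 / 45.4256 = 1.7025
E(R) = R_f + β × MRP = 2.1% + 1.7025 × 7.6% = 15.04%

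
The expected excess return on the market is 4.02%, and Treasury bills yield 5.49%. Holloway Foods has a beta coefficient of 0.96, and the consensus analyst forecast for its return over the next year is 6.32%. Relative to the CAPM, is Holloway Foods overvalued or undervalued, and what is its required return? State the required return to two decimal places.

Required return = R_f + β·MRP = 5.49% + 0.96 × 4.02% = 9.35%
Forecast 6.32% < required 9.35% → the stock plots below the SML → overvalued.

Overvalued; required return 9.35%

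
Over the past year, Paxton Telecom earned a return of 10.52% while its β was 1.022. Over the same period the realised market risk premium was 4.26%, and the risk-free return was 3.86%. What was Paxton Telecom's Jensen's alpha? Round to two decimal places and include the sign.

CAPM benchmark = R_f + β(R_m − R_f) = 3.86% + 1.022 × 4.26% = 8.21372%
α = actual − benchmark = 10.52% − 8.21372% = +2.31%

+2.31%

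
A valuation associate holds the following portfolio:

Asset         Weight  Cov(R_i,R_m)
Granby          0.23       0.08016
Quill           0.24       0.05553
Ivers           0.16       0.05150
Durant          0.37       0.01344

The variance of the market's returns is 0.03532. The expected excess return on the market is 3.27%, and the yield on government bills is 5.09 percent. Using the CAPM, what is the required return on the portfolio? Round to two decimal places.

9.25%

β_Granby = 0.08016 / 0.03532 = 2.2695
β_Quill = 0.05553 / 0.03532 = 1.5722
β_Ivers = 0.05150 / 0.03532 = 1.4581
β_Durant = 0.01344 / 0.03532 = 0.3805
β_P = Σ w_i β_i = 0.23×2.2695 + 0.24×1.5722 + 0.16×1.4581 + 0.37×0.3805 = 1.2734
E(R_P) = R_f + β_P × MRP = 5.09% + 1.2734 × 3.27% = 9.25%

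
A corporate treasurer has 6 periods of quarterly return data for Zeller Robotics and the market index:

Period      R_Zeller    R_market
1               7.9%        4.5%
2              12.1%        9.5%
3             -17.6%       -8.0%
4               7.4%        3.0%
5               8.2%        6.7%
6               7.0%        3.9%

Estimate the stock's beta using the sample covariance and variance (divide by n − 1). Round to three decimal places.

1.749

Mean R_i = (7.9 + 12.1 − 17.6 + 7.4 + 8.2 + 7.0) / 6 = 4.1667%
Mean R_m = (4.5 + 9.5 − 8.0 + 3.0 + 6.7 + 3.9) / 6 = 3.2667%
Σ(R_i − R̄_i)(R_m − R̄_m) = 314.0733  ⇒  Cov = 314.0733 / 5 = 62.8147
Σ(R_m − R̄_m)² = 179.5733  ⇒  Var(R_m) = 179.5733 / 5 = 35.9147
β = Cov / Var(R_m) = 62.8147 / 35.9147 = 1.7490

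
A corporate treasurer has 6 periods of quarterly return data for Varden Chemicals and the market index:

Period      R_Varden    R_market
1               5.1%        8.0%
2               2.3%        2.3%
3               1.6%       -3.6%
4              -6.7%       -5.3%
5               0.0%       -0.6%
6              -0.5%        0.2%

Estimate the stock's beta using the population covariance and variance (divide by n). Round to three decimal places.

0.682

Mean R_i = (5.1 + 2.3 + 1.6 − 6.7 + 0.0 − 0.5) / 6 = 0.3000%
Mean R_m = (8.0 + 2.3 − 3.6 − 5.3 − 0.6 + 0.2) / 6 = 0.1667%
Σ(R_i − R̄_i)(R_m − R̄_m) = 75.4400  ⇒  Cov = 75.4400 / 6 = 12.5733
Σ(R_m − R̄_m)² = 110.5733  ⇒  Var(R_m) = 110.5733 / 6 = 18.4289
β = Cov / Var(R_m) = 12.5733 / 18.4289 = 0.6823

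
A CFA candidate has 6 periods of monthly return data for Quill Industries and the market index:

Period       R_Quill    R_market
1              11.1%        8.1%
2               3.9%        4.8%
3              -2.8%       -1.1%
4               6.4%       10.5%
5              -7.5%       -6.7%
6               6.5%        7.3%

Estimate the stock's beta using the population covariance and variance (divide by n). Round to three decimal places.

Mean R_i = (11.1 + 3.9 − 2.8 + 6.4 − 7.5 + 6.5) / 6 = 2.9333%
Mean R_m = (8.1 + 4.8 − 1.1 + 10.5 − 6.7 + 7.3) / 6 = 3.8167%
Σ(R_i − R̄_i)(R_m − R̄_m) = 209.4367  ⇒  Cov = 209.4367 / 6 = 34.9061
Σ(R_m − R̄_m)² = 210.8883  ⇒  Var(R_m) = 210.8883 / 6 = 35.1481
β = Cov / Var(R_m) = 34.9061 / 35.1481 = 0.9931

0.993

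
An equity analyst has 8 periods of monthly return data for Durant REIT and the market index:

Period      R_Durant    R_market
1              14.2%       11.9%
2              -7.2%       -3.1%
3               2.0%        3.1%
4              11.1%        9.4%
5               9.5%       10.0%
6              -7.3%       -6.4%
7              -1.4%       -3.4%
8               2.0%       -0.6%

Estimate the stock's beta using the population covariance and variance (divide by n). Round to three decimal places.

1.115

Mean R_i = (14.2 − 7.2 + 2.0 + 11.1 + 9.5 − 7.3 − 1.4 + 2.0) / 8 = 2.8625%
Mean R_m = (11.9 − 3.1 + 3.1 + 9.4 + 10.0 − 6.4 − 3.4 − 0.6) / 8 = 2.6125%
Σ(R_i − R̄_i)(R_m − R̄_m) = 387.2938  ⇒  Cov = 387.2938 / 8 = 48.4117
Σ(R_m − R̄_m)² = 347.4688  ⇒  Var(R_m) = 347.4688 / 8 = 43.4336
β = Cov / Var(R_m) = 48.4117 / 43.4336 = 1.1146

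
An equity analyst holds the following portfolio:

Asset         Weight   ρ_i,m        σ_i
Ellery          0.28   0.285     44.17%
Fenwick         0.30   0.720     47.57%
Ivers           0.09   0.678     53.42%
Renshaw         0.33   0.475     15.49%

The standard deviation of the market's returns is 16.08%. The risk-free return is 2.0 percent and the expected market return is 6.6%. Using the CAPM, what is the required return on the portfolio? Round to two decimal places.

7.57%

β_Ellery = 0.285 × 44.17% / 16.08% = 0.7829
β_Fenwick = 0.720 × 47.57% / 16.08% = 2.1300
β_Ivers = 0.678 × 53.42% / 16.08% = 2.2524
β_Renshaw = 0.475 × 15.49% / 16.08% = 0.4576
β_P = Σ w_i β_i = 0.28×0.7829 + 0.30×2.1300 + 0.09×2.2524 + 0.33×0.4576 = 1.2119
MRP = 6.6% − 2.0% = 4.60%
E(R_P) = R_f + β_P × MRP = 2.0% + 1.2119 × 4.6% = 7.57%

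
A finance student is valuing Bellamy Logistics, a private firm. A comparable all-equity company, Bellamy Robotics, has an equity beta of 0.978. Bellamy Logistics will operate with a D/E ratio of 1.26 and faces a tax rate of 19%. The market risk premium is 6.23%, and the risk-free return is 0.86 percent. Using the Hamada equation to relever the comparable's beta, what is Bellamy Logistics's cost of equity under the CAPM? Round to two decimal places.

β_L = β_U × [1 + (1 − t)(D/E)] = 0.978 × [1 + (1 − 0.19) × 1.26]
    = 0.978 × [1 + 0.81 × 1.26] = 0.978 × 2.0206 = 1.9761
E(R) = R_f + β_L × MRP = 0.86% + 1.9761 × 6.23% = 13.17%

13.17%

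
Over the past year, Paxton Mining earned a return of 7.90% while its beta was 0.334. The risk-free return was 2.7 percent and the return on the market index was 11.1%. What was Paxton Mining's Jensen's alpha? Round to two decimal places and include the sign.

+2.39%

Market excess return = 11.1% − 2.7% = 8.40%
CAPM benchmark = R_f + β(R_m − R_f) = 2.7% + 0.334 × 8.4% = 5.5056%
α = actual − benchmark = 7.90% − 5.5056% = +2.39%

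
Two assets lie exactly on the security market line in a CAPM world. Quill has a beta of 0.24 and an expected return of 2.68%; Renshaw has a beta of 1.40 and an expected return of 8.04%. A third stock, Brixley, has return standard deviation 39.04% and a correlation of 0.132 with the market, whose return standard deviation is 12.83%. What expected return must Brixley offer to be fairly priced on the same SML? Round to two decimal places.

3.43%

MRP = (8.04% − 2.68%) / (1.40 − 0.24) = 4.6207%
R_f = 2.68% − 0.24 × 4.6207% = 1.5710%
β_Brixley = ρ·σ_i/σ_m = 0.132 × 39.04 / 12.83 = 0.4017
E(R_Brixley) = R_f + β × MRP = 1.5710% + 0.4017 × 4.6207% = 3.43%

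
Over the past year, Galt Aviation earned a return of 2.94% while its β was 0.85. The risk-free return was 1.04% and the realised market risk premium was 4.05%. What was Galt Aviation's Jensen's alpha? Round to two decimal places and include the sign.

CAPM benchmark = R_f + β(R_m − R_f) = 1.04% + 0.85 × 4.05% = 4.4825%
α = actual − benchmark = 2.94% − 4.4825% = -1.54%

-1.54%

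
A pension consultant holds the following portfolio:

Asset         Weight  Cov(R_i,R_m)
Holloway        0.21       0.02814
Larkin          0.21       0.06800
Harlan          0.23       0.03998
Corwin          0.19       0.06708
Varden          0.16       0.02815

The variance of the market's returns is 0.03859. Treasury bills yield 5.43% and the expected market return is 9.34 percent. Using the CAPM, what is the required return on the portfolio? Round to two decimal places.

10.16%

β_Holloway = 0.02814 / 0.03859 = 0.7292
β_Larkin = 0.06800 / 0.03859 = 1.7621
β_Harlan = 0.03998 / 0.03859 = 1.0360
β_Corwin = 0.06708 / 0.03859 = 1.7383
β_Varden = 0.02815 / 0.03859 = 0.7295
β_P = Σ w_i β_i = 0.21×0.7292 + 0.21×1.7621 + 0.23×1.0360 + 0.19×1.7383 + 0.16×0.7295 = 1.2085
MRP = 9.34% − 5.43% = 3.91%
E(R_P) = R_f + β_P × MRP = 5.43% + 1.2085 × 3.91% = 10.16%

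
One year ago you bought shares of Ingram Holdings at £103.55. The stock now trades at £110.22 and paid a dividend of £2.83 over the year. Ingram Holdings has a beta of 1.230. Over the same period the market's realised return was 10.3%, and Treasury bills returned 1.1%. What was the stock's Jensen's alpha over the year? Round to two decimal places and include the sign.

-3.24%

Realised HPR = (P1 + D1 − P0) / P0 = (110.22 + 2.83 − 103.55) / 103.55 = 9.50 / 103.55 = 9.1743%
MRP = 10.3% − 1.1% = 9.20%
CAPM required = R_f + β·MRP = 1.1% + 1.230 × 9.2% = 12.4160%
α = realised − required = 9.1743% − 12.4160% = -3.24%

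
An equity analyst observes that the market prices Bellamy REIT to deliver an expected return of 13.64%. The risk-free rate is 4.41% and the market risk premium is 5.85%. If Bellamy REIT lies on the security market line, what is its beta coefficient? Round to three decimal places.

β = (E(R) − R_f) / MRP = (13.64% − 4.41%) / 5.85% = 9.23% / 5.85% = 1.578

1.578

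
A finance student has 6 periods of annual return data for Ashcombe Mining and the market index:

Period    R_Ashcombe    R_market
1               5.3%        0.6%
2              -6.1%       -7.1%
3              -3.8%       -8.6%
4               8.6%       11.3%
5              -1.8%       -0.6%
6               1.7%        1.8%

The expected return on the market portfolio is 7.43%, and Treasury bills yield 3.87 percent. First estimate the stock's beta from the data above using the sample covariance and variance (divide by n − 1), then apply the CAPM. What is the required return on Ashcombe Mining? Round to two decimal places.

Mean R_i = (5.3 − 6.1 − 3.8 + 8.6 − 1.8 + 1.7) / 6 = 0.6500%
Mean R_m = (0.6 − 7.1 − 8.6 + 11.3 − 0.6 + 1.8) / 6 = -0.4333%
Σ(R_i − R̄_i)(R_m − R̄_m) = 182.1800  ⇒  Cov = 182.1800 / 5 = 36.4360
Σ(R_m − R̄_m)² = 254.8933  ⇒  Var(R_m) = 254.8933 / 5 = 50.9787
β = Cov / Var(R_m) = 36.4360 / 50.9787 = 0.7147
MRP = 7.43% − 3.87% = 3.56%
E(R) = R_f + β × MRP = 3.87% + 0.7147 × 3.56% = 6.41%

6.41%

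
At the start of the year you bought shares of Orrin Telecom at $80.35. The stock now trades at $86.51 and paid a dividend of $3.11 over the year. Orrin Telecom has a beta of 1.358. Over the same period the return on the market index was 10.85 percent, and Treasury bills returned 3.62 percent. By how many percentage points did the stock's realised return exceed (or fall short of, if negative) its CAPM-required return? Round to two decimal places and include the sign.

Realised HPR = (P1 + D1 − P0) / P0 = (86.51 + 3.11 − 80.35) / 80.35 = 9.27 / 80.35 = 11.5370%
MRP = 10.85% − 3.62% = 7.23%
CAPM required = R_f + β·MRP = 3.62% + 1.358 × 7.23% = 13.43834%
α = realised − required = 11.5370% − 13.43834% = -1.90%

-1.90%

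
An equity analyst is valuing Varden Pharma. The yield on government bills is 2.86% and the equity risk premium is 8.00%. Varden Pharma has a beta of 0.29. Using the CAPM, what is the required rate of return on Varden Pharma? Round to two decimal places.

5.18%

E(R) = R_f + β × MRP = 2.86% + 0.29 × 8.00% = 5.18%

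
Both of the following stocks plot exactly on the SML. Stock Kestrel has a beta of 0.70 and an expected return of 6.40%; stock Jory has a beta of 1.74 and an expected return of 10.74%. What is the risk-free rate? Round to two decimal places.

Both satisfy E(R) = R_f + β·MRP, so the slope of the SML is
MRP = (10.74% − 6.40%) / (1.74 − 0.70) = 4.34% / 1.04 = 4.1731%
R_f = E(R_Kestrel) − β_Kestrel·MRP = 6.40% − 0.70 × 4.1731% = 3.4788%

3.48%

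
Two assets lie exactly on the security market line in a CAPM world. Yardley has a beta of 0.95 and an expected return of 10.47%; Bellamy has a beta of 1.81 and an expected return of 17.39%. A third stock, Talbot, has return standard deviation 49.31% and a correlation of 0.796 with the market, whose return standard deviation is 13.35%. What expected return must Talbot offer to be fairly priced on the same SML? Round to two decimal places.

26.48%

MRP = (17.39% − 10.47%) / (1.81 − 0.95) = 8.0465%
R_f = 10.47% − 0.95 × 8.0465% = 2.8258%
β_Talbot = ρ·σ_i/σ_m = 0.796 × 49.31 / 13.35 = 2.9401
E(R_Talbot) = R_f + β × MRP = 2.8258% + 2.9401 × 8.0465% = 26.48%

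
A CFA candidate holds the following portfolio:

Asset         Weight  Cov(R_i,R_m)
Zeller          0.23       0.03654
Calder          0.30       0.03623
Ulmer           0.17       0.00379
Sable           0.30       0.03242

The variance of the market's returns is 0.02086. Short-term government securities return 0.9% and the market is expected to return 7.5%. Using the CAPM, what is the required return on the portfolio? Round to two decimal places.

10.28%

β_Zeller = 0.03654 / 0.02086 = 1.7517
β_Calder = 0.03623 / 0.02086 = 1.7368
β_Ulmer = 0.00379 / 0.02086 = 0.1817
β_Sable = 0.03242 / 0.02086 = 1.5542
β_P = Σ w_i β_i = 0.23×1.7517 + 0.30×1.7368 + 0.17×0.1817 + 0.30×1.5542 = 1.4211
MRP = 7.5% − 0.9% = 6.60%
E(R_P) = R_f + β_P × MRP = 0.9% + 1.4211 × 6.6% = 10.28%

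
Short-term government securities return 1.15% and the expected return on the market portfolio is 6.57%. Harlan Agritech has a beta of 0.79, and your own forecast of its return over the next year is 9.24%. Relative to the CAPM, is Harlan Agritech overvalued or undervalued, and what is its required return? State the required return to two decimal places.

MRP = 6.57% − 1.15% = 5.42%
Required return = R_f + β·MRP = 1.15% + 0.79 × 5.42% = 5.43%
Forecast 9.24% > required 5.43% → the stock plots above the SML → undervalued.

Undervalued; required return 5.43%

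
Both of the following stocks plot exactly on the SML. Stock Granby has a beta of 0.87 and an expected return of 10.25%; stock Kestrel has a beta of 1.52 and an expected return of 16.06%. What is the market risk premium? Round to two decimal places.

8.94%

Both satisfy E(R) = R_f + β·MRP, so the slope of the SML is
MRP = (16.06% − 10.25%) / (1.52 − 0.87) = 5.81% / 0.65 = 8.9385%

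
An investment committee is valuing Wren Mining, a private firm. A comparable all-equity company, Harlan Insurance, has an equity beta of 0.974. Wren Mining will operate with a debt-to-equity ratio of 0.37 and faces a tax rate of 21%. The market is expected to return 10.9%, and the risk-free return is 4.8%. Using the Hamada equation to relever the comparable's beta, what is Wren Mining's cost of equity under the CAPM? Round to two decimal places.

β_L = β_U × [1 + (1 − t)(D/E)] = 0.974 × [1 + (1 − 0.21) × 0.37]
    = 0.974 × [1 + 0.79 × 0.37] = 0.974 × 1.2923 = 1.2587
MRP = 10.9% − 4.8% = 6.10%
E(R) = R_f + β_L × MRP = 4.8% + 1.2587 × 6.1% = 12.48%

12.48%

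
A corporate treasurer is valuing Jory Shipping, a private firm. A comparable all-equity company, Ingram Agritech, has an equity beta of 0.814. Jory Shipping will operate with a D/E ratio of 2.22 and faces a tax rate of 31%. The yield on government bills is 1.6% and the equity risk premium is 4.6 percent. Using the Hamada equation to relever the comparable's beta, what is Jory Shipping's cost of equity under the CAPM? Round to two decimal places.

β_L = β_U × [1 + (1 − t)(D/E)] = 0.814 × [1 + (1 − 0.31) × 2.22]
    = 0.814 × [1 + 0.69 × 2.22] = 0.814 × 2.5318 = 2.0609
E(R) = R_f + β_L × MRP = 1.6% + 2.0609 × 4.6% = 11.08%

11.08%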